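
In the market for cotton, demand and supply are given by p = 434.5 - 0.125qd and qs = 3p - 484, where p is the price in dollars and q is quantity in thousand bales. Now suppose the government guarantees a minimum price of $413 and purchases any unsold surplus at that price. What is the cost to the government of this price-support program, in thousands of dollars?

Rearranging demand gives qd = 3476 - 8p. In a free market, 3476 - 8p = 3p - 484 gives the equilibrium p* = 360, q* = 596.
Since 413 > 360, the floor is binding.
At p = 413: qd = 3476 - 8·413 = 172 and qs = 3·413 - 484 = 755.
Surplus = qs - qd = 583.
Government expenditure = surplus × support price = 583 × 413 = 240779.

240779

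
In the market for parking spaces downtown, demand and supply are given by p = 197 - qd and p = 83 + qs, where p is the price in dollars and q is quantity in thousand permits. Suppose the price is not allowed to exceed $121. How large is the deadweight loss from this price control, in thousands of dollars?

Rearranging demand gives qd = 197 - p; rearranging supply gives qs = p - 83. In a free market, 197 - p = p - 83 gives the equilibrium p* = 140, q* = 57.
The ceiling of 121 is below the equilibrium price 140, so it binds.
At p = 121: qd = 197 - 121 = 76 and qs = 121 - 83 = 38.
Quantity traded falls to 38. At q = 38 the demand price is 197 - 38 = 159 and the supply price is 83 + 38 = 121.
Deadweight loss = ½ · (159 - 121) · (57 - 38) = ½ · 38 · 19 = 361.

361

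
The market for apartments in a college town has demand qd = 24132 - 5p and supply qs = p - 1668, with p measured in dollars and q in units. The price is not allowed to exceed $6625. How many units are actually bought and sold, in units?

2632

Equilibrium: 24132 - 5p = p - 1668, so 25800 = 6p and p* = 4300, q* = 2632.
The ceiling of 6625 is above the equilibrium price 4300, so it is not binding; the market clears at p* = 4300, q* = 2632.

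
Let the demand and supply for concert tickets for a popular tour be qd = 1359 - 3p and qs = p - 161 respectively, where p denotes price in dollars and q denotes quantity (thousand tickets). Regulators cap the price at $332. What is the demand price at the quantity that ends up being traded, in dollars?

396

Equilibrium: 1359 - 3p = p - 161, so 1520 = 4p and p* = 380, q* = 219.
The ceiling of 332 is below the equilibrium price 380, so it binds.
At p = 332: qd = 1359 - 3·332 = 363 and qs = 332 - 161 = 171.
Only 171 units reach the market. On the demand curve, the marginal buyer's willingness to pay at q = 171 is (1359 - 171)/3 = 396.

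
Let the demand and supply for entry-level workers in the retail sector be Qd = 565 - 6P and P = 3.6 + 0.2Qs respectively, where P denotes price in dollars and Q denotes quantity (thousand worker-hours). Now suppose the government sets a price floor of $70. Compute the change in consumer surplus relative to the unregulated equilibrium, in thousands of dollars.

Rearranging supply gives Qs = 5P - 18. Without the control the market clears where 565 - 6P = 5P - 18, i.e. P* = 53 and Q* = 247.
The floor of 70 is above the equilibrium price 53, so it binds.
At P = 70: Qd = 565 - 6·70 = 145 and Qs = 5·70 - 18 = 332.
Consumer surplus without the control is ½ · (565/6 - 53) · 247 = 61009/12.
With the floor, consumers buy 145 units at 70, so CS = ½ · (565/6 - 70) · 145 = 21025/12.
Change in consumer surplus = 21025/12 - 61009/12 = -3332.

-3332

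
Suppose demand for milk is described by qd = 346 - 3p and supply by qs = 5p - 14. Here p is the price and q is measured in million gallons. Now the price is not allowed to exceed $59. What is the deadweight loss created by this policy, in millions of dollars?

0

Without the control the market clears where 346 - 3p = 5p - 14, i.e. p* = 45 and q* = 211.
Since 59 is above p* = 45, the ceiling does not bind and the free-market outcome prevails.
Since the control does not bind, no trades are prevented and deadweight loss is zero.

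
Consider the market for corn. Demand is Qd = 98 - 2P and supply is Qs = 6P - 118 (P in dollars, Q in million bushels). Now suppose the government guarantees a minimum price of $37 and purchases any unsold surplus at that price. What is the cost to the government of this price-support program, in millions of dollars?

2960

In a free market, 98 - 2P = 6P - 118 gives the equilibrium P* = 27, Q* = 44.
Since 37 > 27, the floor is binding.
At P = 37: Qd = 98 - 2·37 = 24 and Qs = 6·37 - 118 = 104.
Surplus = Qs - Qd = 80.
Government expenditure = surplus × support price = 80 × 37 = 2960.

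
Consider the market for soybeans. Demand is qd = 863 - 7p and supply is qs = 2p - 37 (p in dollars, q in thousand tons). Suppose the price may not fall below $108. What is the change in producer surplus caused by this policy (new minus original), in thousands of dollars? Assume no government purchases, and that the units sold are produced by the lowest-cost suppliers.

Setting quantity demanded equal to quantity supplied, 863 - 7p = 2p - 37, gives p* = 100 and q* = 163.
The floor of 108 is above the equilibrium price 100, so it binds.
At p = 108: qd = 863 - 7·108 = 107 and qs = 2·108 - 37 = 179.
Producer surplus without the control is ½ · (100 - 18.5) · 163 = 6642.25.
With the floor, 107 units are sold at 108. The supply price at q = 107 is 72, so PS = ½ · [(108 - 18.5) + (108 - 72)] · 107 = 6714.25.
Change in producer surplus = 6714.25 - 6642.25 = 72.

72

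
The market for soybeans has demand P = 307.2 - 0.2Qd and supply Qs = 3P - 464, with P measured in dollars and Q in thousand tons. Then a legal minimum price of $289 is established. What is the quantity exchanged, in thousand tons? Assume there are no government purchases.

Rearranging demand gives Qd = 1536 - 5P. Equilibrium: 1536 - 5P = 3P - 464, so 2000 = 8P and P* = 250, Q* = 286.
Since 289 > 250, the floor is binding.
At P = 289: Qd = 1536 - 5·289 = 91 and Qs = 3·289 - 464 = 403.
The quantity actually transacted is the short side, demand: 91.

91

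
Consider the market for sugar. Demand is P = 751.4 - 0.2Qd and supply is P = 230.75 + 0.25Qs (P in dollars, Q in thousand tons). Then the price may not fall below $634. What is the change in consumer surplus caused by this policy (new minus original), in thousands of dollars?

-99408

Rearranging demand gives Qd = 3757 - 5P; rearranging supply gives Qs = 4P - 923. Setting quantity demanded equal to quantity supplied, 3757 - 5P = 4P - 923, gives P* = 520 and Q* = 1157.
Since 634 > 520, the floor is binding.
At P = 634: Qd = 3757 - 5·634 = 587 and Qs = 4·634 - 923 = 1613.
Consumer surplus without the control is ½ · (751.4 - 520) · 1157 = 133864.9.
With the floor, consumers buy 587 units at 634, so CS = ½ · (751.4 - 634) · 587 = 34456.9.
Change in consumer surplus = 34456.9 - 133864.9 = -99408.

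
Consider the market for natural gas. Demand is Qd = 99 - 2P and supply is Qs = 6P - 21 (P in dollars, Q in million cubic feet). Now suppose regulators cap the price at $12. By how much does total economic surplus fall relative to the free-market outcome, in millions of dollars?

108

In a free market, 99 - 2P = 6P - 21 gives the equilibrium P* = 15, Q* = 69.
Since 12 < 15, the ceiling is binding.
At P = 12: Qd = 99 - 2·12 = 75 and Qs = 6·12 - 21 = 51.
Quantity traded falls to 51. At Q = 51 the demand price is (99 - 51)/2 = 24 and the supply price is (21 + 51)/6 = 12.
Deadweight loss = ½ · (24 - 12) · (69 - 51) = ½ · 12 · 18 = 108.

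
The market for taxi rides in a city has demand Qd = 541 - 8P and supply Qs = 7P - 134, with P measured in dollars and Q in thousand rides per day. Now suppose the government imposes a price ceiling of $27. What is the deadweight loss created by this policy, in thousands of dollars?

Equilibrium: 541 - 8P = 7P - 134, so 675 = 15P and P* = 45, Q* = 181.
Because the ceiling (27) lies below the market-clearing price, it is binding.
At P = 27: Qd = 541 - 8·27 = 325 and Qs = 7·27 - 134 = 55.
Quantity traded falls to 55. At Q = 55 the demand price is (541 - 55)/8 = 60.75 and the supply price is (134 + 55)/7 = 27.
Deadweight loss = ½ · (60.75 - 27) · (181 - 55) = ½ · 33.75 · 126 = 2126.25.

2126.25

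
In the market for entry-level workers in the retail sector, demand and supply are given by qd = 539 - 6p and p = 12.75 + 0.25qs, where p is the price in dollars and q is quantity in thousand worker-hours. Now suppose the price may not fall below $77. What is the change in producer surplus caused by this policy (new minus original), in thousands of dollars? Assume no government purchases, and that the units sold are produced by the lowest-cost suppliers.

-72

Rearranging supply gives qs = 4p - 51. Without the control the market clears where 539 - 6p = 4p - 51, i.e. p* = 59 and q* = 185.
Because the floor (77) lies above the market-clearing price, it is binding.
At p = 77: qd = 539 - 6·77 = 77 and qs = 4·77 - 51 = 257.
Producer surplus without the control is ½ · (59 - 12.75) · 185 = 4278.125.
With the floor, 77 units are sold at 77. The supply price at q = 77 is 32, so PS = ½ · [(77 - 12.75) + (77 - 32)] · 77 = 4206.125.
Change in producer surplus = 4206.125 - 4278.125 = -72.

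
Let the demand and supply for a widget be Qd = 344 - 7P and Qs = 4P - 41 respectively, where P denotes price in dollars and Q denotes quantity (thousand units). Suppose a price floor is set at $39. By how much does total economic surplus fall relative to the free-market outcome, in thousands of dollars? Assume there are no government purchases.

154

In a free market, 344 - 7P = 4P - 41 gives the equilibrium P* = 35, Q* = 99.
Since 39 > 35, the floor is binding.
At P = 39: Qd = 344 - 7·39 = 71 and Qs = 4·39 - 41 = 115.
Quantity traded falls to 71. At Q = 71 the demand price is (344 - 71)/7 = 39 and the supply price is (41 + 71)/4 = 28.
Deadweight loss = ½ · (39 - 28) · (99 - 71) = ½ · 11 · 28 = 154.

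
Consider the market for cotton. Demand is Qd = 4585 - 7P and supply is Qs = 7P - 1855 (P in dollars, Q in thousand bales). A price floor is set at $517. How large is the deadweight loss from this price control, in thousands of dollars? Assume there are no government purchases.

22743

Setting quantity demanded equal to quantity supplied, 4585 - 7P = 7P - 1855, gives P* = 460 and Q* = 1365.
The floor of 517 is above the equilibrium price 460, so it binds.
At P = 517: Qd = 4585 - 7·517 = 966 and Qs = 7·517 - 1855 = 1764.
Quantity traded falls to 966. At Q = 966 the demand price is (4585 - 966)/7 = 517 and the supply price is (1855 + 966)/7 = 403.
Deadweight loss = ½ · (517 - 403) · (1365 - 966) = ½ · 114 · 399 = 22743.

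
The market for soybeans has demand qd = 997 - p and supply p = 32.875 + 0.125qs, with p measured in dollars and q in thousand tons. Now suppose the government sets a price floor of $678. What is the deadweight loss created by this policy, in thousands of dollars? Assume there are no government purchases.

Rearranging supply gives qs = 8p - 263. In a free market, 997 - p = 8p - 263 gives the equilibrium p* = 140, q* = 857.
The floor of 678 is above the equilibrium price 140, so it binds.
At p = 678: qd = 997 - 678 = 319 and qs = 8·678 - 263 = 5161.
Quantity traded falls to 319. At q = 319 the demand price is 997 - 319 = 678 and the supply price is (263 + 319)/8 = 72.75.
Deadweight loss = ½ · (678 - 72.75) · (857 - 319) = ½ · 605.25 · 538 = 162812.25.

162812.25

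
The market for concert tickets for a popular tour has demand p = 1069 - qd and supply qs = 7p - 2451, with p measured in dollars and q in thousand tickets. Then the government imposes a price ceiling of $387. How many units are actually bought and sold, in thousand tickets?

258

Rearranging demand gives qd = 1069 - p. Setting quantity demanded equal to quantity supplied, 1069 - p = 7p - 2451, gives p* = 440 and q* = 629.
Because the ceiling (387) lies below the market-clearing price, it is binding.
At p = 387: qd = 1069 - 387 = 682 and qs = 7·387 - 2451 = 258.
The quantity actually transacted is the short side, supply: 258.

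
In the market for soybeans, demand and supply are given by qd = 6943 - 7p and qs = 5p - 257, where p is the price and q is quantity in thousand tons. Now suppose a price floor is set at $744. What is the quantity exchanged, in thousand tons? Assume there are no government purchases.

Without the control the market clears where 6943 - 7p = 5p - 257, i.e. p* = 600 and q* = 2743.
Since 744 > 600, the floor is binding.
At p = 744: qd = 6943 - 7·744 = 1735 and qs = 5·744 - 257 = 3463.
The quantity actually transacted is the short side, demand: 1735.

1735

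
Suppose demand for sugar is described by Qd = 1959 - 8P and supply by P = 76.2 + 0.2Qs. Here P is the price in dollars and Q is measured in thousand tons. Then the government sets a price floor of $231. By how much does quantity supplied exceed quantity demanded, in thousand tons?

Rearranging supply gives Qs = 5P - 381. Setting quantity demanded equal to quantity supplied, 1959 - 8P = 5P - 381, gives P* = 180 and Q* = 519.
The floor of 231 is above the equilibrium price 180, so it binds.
At P = 231: Qd = 1959 - 8·231 = 111 and Qs = 5·231 - 381 = 774.
Surplus = Qs - Qd = 774 - 111 = 663.

663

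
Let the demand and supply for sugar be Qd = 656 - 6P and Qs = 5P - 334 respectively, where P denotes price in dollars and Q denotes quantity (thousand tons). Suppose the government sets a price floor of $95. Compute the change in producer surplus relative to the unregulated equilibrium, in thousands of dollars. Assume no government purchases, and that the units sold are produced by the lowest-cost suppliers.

340

Setting quantity demanded equal to quantity supplied, 656 - 6P = 5P - 334, gives P* = 90 and Q* = 116.
The floor of 95 is above the equilibrium price 90, so it binds.
At P = 95: Qd = 656 - 6·95 = 86 and Qs = 5·95 - 334 = 141.
Producer surplus without the control is ½ · (90 - 66.8) · 116 = 1345.6.
With the floor, 86 units are sold at 95. The supply price at Q = 86 is 84, so PS = ½ · [(95 - 66.8) + (95 - 84)] · 86 = 1685.6.
Change in producer surplus = 1685.6 - 1345.6 = 340.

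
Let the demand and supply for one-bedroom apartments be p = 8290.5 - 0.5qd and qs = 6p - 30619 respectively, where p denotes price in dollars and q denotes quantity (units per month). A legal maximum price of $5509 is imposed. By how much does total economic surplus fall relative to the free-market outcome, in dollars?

Rearranging demand gives qd = 16581 - 2p. Without the control the market clears where 16581 - 2p = 6p - 30619, i.e. p* = 5900 and q* = 4781.
Since 5509 < 5900, the ceiling is binding.
At p = 5509: qd = 16581 - 2·5509 = 5563 and qs = 6·5509 - 30619 = 2435.
Quantity traded falls to 2435. At q = 2435 the demand price is (16581 - 2435)/2 = 7073 and the supply price is (30619 + 2435)/6 = 5509.
Deadweight loss = ½ · (7073 - 5509) · (4781 - 2435) = ½ · 1564 · 2346 = 1834572.

1834572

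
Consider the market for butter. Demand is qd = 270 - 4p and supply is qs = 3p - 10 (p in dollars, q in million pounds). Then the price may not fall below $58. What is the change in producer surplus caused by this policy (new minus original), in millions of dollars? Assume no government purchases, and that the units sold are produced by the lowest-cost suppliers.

Setting quantity demanded equal to quantity supplied, 270 - 4p = 3p - 10, gives p* = 40 and q* = 110.
Since 58 > 40, the floor is binding.
At p = 58: qd = 270 - 4·58 = 38 and qs = 3·58 - 10 = 164.
Producer surplus without the control is ½ · (40 - 10/3) · 110 = 6050/3.
With the floor, 38 units are sold at 58. The supply price at q = 38 is 16, so PS = ½ · [(58 - 10/3) + (58 - 16)] · 38 = 5510/3.
Change in producer surplus = 5510/3 - 6050/3 = -180.

-180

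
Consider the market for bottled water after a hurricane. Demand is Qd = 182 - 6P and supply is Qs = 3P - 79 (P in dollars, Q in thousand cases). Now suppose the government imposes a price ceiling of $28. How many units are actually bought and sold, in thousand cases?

5

Setting quantity demanded equal to quantity supplied, 182 - 6P = 3P - 79, gives P* = 29 and Q* = 8.
Because the ceiling (28) lies below the market-clearing price, it is binding.
At P = 28: Qd = 182 - 6·28 = 14 and Qs = 3·28 - 79 = 5.
The quantity actually transacted is the short side, supply: 5.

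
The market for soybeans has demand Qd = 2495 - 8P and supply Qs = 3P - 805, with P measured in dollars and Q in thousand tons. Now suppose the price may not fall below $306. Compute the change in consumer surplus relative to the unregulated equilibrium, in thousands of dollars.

-426

Equilibrium: 2495 - 8P = 3P - 805, so 3300 = 11P and P* = 300, Q* = 95.
Since 306 > 300, the floor is binding.
At P = 306: Qd = 2495 - 8·306 = 47 and Qs = 3·306 - 805 = 113.
Consumer surplus without the control is ½ · (311.875 - 300) · 95 = 564.0625.
With the floor, consumers buy 47 units at 306, so CS = ½ · (311.875 - 306) · 47 = 138.0625.
Change in consumer surplus = 138.0625 - 564.0625 = -426.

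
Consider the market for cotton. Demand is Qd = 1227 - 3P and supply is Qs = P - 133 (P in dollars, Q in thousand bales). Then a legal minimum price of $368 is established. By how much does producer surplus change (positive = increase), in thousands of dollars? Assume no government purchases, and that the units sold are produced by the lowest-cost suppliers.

Without the control the market clears where 1227 - 3P = P - 133, i.e. P* = 340 and Q* = 207.
Because the floor (368) lies above the market-clearing price, it is binding.
At P = 368: Qd = 1227 - 3·368 = 123 and Qs = 368 - 133 = 235.
Producer surplus without the control is ½ · (340 - 133) · 207 = 21424.5.
With the floor, 123 units are sold at 368. The supply price at Q = 123 is 256, so PS = ½ · [(368 - 133) + (368 - 256)] · 123 = 21340.5.
Change in producer surplus = 21340.5 - 21424.5 = -84.

-84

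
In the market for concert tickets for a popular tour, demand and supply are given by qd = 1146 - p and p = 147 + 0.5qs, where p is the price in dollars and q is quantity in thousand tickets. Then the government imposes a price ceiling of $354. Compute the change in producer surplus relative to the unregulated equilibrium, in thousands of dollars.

Rearranging supply gives qs = 2p - 294. Without the control the market clears where 1146 - p = 2p - 294, i.e. p* = 480 and q* = 666.
The ceiling of 354 is below the equilibrium price 480, so it binds.
At p = 354: qd = 1146 - 354 = 792 and qs = 2·354 - 294 = 414.
Producer surplus without the control is ½ · (480 - 147) · 666 = 110889.
With the ceiling, producers sell 414 units at 354, so PS = ½ · (354 - 147) · 414 = 42849.
Change in producer surplus = 42849 - 110889 = -68040.

-68040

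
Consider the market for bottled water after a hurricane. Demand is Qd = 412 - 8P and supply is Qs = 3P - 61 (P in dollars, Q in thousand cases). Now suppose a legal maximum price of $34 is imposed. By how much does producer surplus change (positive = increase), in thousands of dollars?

Equilibrium: 412 - 8P = 3P - 61, so 473 = 11P and P* = 43, Q* = 68.
Since 34 < 43, the ceiling is binding.
At P = 34: Qd = 412 - 8·34 = 140 and Qs = 3·34 - 61 = 41.
Producer surplus without the control is ½ · (43 - 61/3) · 68 = 2312/3.
With the ceiling, producers sell 41 units at 34, so PS = ½ · (34 - 61/3) · 41 = 1681/6.
Change in producer surplus = 1681/6 - 2312/3 = -490.5.

-490.5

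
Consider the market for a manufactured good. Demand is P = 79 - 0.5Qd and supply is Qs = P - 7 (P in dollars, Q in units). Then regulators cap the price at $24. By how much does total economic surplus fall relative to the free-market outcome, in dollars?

Rearranging demand gives Qd = 158 - 2P. Without the control the market clears where 158 - 2P = P - 7, i.e. P* = 55 and Q* = 48.
Since 24 < 55, the ceiling is binding.
At P = 24: Qd = 158 - 2·24 = 110 and Qs = 24 - 7 = 17.
Quantity traded falls to 17. At Q = 17 the demand price is (158 - 17)/2 = 70.5 and the supply price is 7 + 17 = 24.
Deadweight loss = ½ · (70.5 - 24) · (48 - 17) = ½ · 46.5 · 31 = 720.75.

720.75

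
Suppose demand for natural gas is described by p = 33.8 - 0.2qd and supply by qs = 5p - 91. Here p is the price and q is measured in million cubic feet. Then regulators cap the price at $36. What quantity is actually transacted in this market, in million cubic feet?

39

Rearranging demand gives qd = 169 - 5p. Setting quantity demanded equal to quantity supplied, 169 - 5p = 5p - 91, gives p* = 26 and q* = 39.
Since 36 is above p* = 26, the ceiling does not bind and the free-market outcome prevails.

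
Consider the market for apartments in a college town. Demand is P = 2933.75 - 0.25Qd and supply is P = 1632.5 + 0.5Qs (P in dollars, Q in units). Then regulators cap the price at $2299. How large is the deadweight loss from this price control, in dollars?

60601.5

Rearranging demand gives Qd = 11735 - 4P; rearranging supply gives Qs = 2P - 3265. Without the control the market clears where 11735 - 4P = 2P - 3265, i.e. P* = 2500 and Q* = 1735.
Since 2299 < 2500, the ceiling is binding.
At P = 2299: Qd = 11735 - 4·2299 = 2539 and Qs = 2·2299 - 3265 = 1333.
Quantity traded falls to 1333. At Q = 1333 the demand price is (11735 - 1333)/4 = 2600.5 and the supply price is (3265 + 1333)/2 = 2299.
Deadweight loss = ½ · (2600.5 - 2299) · (1735 - 1333) = ½ · 301.5 · 402 = 60601.5.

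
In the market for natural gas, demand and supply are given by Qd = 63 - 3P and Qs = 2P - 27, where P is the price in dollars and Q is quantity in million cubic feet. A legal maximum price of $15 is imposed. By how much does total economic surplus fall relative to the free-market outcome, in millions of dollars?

Without the control the market clears where 63 - 3P = 2P - 27, i.e. P* = 18 and Q* = 9.
The ceiling of 15 is below the equilibrium price 18, so it binds.
At P = 15: Qd = 63 - 3·15 = 18 and Qs = 2·15 - 27 = 3.
Quantity traded falls to 3. At Q = 3 the demand price is (63 - 3)/3 = 20 and the supply price is (27 + 3)/2 = 15.
Deadweight loss = ½ · (20 - 15) · (9 - 3) = ½ · 5 · 6 = 15.

15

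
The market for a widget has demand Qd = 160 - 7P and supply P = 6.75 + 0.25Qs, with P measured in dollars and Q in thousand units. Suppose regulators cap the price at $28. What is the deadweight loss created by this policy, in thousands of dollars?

Rearranging supply gives Qs = 4P - 27. In a free market, 160 - 7P = 4P - 27 gives the equilibrium P* = 17, Q* = 41.
Since 28 is above P* = 17, the ceiling does not bind and the free-market outcome prevails.
Since the control does not bind, no trades are prevented and deadweight loss is zero.

0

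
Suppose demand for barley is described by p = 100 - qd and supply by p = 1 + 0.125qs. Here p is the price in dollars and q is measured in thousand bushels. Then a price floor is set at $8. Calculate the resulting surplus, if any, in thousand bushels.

0

Rearranging demand gives qd = 100 - p; rearranging supply gives qs = 8p - 8. Equilibrium: 100 - p = 8p - 8, so 108 = 9p and p* = 12, q* = 88.
The floor of 8 is below the equilibrium price 12, so it is not binding; the market clears at p* = 12, q* = 88.
Since the control does not bind, there is no surplus.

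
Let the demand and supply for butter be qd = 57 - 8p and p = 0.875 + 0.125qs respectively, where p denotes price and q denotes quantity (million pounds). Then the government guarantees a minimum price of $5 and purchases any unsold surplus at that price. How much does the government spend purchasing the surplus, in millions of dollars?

Rearranging supply gives qs = 8p - 7. Without the control the market clears where 57 - 8p = 8p - 7, i.e. p* = 4 and q* = 25.
The floor of 5 is above the equilibrium price 4, so it binds.
At p = 5: qd = 57 - 8·5 = 17 and qs = 8·5 - 7 = 33.
Surplus = qs - qd = 16.
Government expenditure = surplus × support price = 16 × 5 = 80.

80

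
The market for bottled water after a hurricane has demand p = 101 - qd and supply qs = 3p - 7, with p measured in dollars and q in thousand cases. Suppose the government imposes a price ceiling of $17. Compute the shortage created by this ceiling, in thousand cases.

Rearranging demand gives qd = 101 - p. Setting quantity demanded equal to quantity supplied, 101 - p = 3p - 7, gives p* = 27 and q* = 74.
The ceiling of 17 is below the equilibrium price 27, so it binds.
At p = 17: qd = 101 - 17 = 84 and qs = 3·17 - 7 = 44.
Shortage = qd - qs = 84 - 44 = 40.

40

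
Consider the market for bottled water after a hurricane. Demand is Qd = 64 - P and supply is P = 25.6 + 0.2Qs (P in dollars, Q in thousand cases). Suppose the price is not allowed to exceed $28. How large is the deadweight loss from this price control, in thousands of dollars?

240

Rearranging supply gives Qs = 5P - 128. Without the control the market clears where 64 - P = 5P - 128, i.e. P* = 32 and Q* = 32.
The ceiling of 28 is below the equilibrium price 32, so it binds.
At P = 28: Qd = 64 - 28 = 36 and Qs = 5·28 - 128 = 12.
Quantity traded falls to 12. At Q = 12 the demand price is 64 - 12 = 52 and the supply price is (128 + 12)/5 = 28.
Deadweight loss = ½ · (52 - 28) · (32 - 12) = ½ · 24 · 20 = 240.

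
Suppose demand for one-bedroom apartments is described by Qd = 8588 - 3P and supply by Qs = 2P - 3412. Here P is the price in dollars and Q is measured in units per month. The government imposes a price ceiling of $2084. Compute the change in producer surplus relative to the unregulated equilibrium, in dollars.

-338752

Without the control the market clears where 8588 - 3P = 2P - 3412, i.e. P* = 2400 and Q* = 1388.
The ceiling of 2084 is below the equilibrium price 2400, so it binds.
At P = 2084: Qd = 8588 - 3·2084 = 2336 and Qs = 2·2084 - 3412 = 756.
Producer surplus without the control is ½ · (2400 - 1706) · 1388 = 481636.
With the ceiling, producers sell 756 units at 2084, so PS = ½ · (2084 - 1706) · 756 = 142884.
Change in producer surplus = 142884 - 481636 = -338752.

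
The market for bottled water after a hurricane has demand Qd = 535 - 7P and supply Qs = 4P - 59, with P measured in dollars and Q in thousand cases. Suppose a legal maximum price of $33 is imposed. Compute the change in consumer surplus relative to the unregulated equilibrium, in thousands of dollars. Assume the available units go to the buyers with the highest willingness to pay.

Equilibrium: 535 - 7P = 4P - 59, so 594 = 11P and P* = 54, Q* = 157.
The ceiling of 33 is below the equilibrium price 54, so it binds.
At P = 33: Qd = 535 - 7·33 = 304 and Qs = 4·33 - 59 = 73.
Consumer surplus without the control is ½ · (535/7 - 54) · 157 = 24649/14.
With the ceiling, 73 units are sold at 33 (assume they go to the highest-value buyers). The demand price at Q = 73 is 66, so CS = ½ · [(535/7 - 33) + (66 - 33)] · 73 = 39055/14.
Change in consumer surplus = 39055/14 - 24649/14 = 1029.

1029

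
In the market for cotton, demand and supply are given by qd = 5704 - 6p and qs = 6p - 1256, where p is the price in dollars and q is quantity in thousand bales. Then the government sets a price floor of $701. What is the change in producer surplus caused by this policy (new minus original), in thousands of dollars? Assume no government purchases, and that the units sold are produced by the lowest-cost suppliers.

137335

In a free market, 5704 - 6p = 6p - 1256 gives the equilibrium p* = 580, q* = 2224.
Since 701 > 580, the floor is binding.
At p = 701: qd = 5704 - 6·701 = 1498 and qs = 6·701 - 1256 = 2950.
Producer surplus without the control is ½ · (580 - 628/3) · 2224 = 1236544/3.
With the floor, 1498 units are sold at 701. The supply price at q = 1498 is 459, so PS = ½ · [(701 - 628/3) + (701 - 459)] · 1498 = 1648549/3.
Change in producer surplus = 1648549/3 - 1236544/3 = 137335.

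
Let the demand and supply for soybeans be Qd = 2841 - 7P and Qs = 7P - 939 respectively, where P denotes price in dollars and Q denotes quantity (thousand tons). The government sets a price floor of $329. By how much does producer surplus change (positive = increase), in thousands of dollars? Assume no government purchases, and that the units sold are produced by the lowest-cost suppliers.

19558.5

Equilibrium: 2841 - 7P = 7P - 939, so 3780 = 14P and P* = 270, Q* = 951.
Since 329 > 270, the floor is binding.
At P = 329: Qd = 2841 - 7·329 = 538 and Qs = 7·329 - 939 = 1364.
Producer surplus without the control is ½ · (270 - 939/7) · 951 = 904401/14.
With the floor, 538 units are sold at 329. The supply price at Q = 538 is 211, so PS = ½ · [(329 - 939/7) + (329 - 211)] · 538 = 589110/7.
Change in producer surplus = 589110/7 - 904401/14 = 19558.5.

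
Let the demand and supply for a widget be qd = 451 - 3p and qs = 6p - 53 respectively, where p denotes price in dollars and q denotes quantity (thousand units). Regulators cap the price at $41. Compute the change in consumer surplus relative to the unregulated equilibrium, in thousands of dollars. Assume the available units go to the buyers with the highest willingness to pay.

In a free market, 451 - 3p = 6p - 53 gives the equilibrium p* = 56, q* = 283.
Since 41 < 56, the ceiling is binding.
At p = 41: qd = 451 - 3·41 = 328 and qs = 6·41 - 53 = 193.
Consumer surplus without the control is ½ · (451/3 - 56) · 283 = 80089/6.
With the ceiling, 193 units are sold at 41 (assume they go to the highest-value buyers). The demand price at q = 193 is 86, so CS = ½ · [(451/3 - 41) + (86 - 41)] · 193 = 89359/6.
Change in consumer surplus = 89359/6 - 80089/6 = 1545.

1545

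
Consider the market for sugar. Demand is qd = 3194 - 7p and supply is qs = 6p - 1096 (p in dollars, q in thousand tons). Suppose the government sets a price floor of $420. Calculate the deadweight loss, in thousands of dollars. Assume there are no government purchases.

61425

Equilibrium: 3194 - 7p = 6p - 1096, so 4290 = 13p and p* = 330, q* = 884.
Since 420 > 330, the floor is binding.
At p = 420: qd = 3194 - 7·420 = 254 and qs = 6·420 - 1096 = 1424.
Quantity traded falls to 254. At q = 254 the demand price is (3194 - 254)/7 = 420 and the supply price is (1096 + 254)/6 = 225.
Deadweight loss = ½ · (420 - 225) · (884 - 254) = ½ · 195 · 630 = 61425.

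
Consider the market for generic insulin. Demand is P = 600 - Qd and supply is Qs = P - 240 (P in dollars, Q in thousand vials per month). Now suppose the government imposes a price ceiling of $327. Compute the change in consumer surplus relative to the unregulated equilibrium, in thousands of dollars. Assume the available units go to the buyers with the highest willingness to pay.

3766.5

Rearranging demand gives Qd = 600 - P. Equilibrium: 600 - P = P - 240, so 840 = 2P and P* = 420, Q* = 180.
Because the ceiling (327) lies below the market-clearing price, it is binding.
At P = 327: Qd = 600 - 327 = 273 and Qs = 327 - 240 = 87.
Consumer surplus without the control is ½ · (600 - 420) · 180 = 16200.
With the ceiling, 87 units are sold at 327 (assume they go to the highest-value buyers). The demand price at Q = 87 is 513, so CS = ½ · [(600 - 327) + (513 - 327)] · 87 = 19966.5.
Change in consumer surplus = 19966.5 - 16200 = 3766.5.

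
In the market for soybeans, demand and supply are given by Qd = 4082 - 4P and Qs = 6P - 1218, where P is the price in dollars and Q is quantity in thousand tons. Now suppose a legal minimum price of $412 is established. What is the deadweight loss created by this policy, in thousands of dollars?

Without the control the market clears where 4082 - 4P = 6P - 1218, i.e. P* = 530 and Q* = 1962.
The floor of 412 is below the equilibrium price 530, so it is not binding; the market clears at P* = 530, Q* = 1962.
Since the control does not bind, no trades are prevented and deadweight loss is zero.

0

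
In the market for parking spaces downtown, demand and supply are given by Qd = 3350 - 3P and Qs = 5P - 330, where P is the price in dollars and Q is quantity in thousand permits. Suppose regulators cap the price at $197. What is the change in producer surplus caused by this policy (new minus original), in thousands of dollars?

-345187.5

Equilibrium: 3350 - 3P = 5P - 330, so 3680 = 8P and P* = 460, Q* = 1970.
Because the ceiling (197) lies below the market-clearing price, it is binding.
At P = 197: Qd = 3350 - 3·197 = 2759 and Qs = 5·197 - 330 = 655.
Producer surplus without the control is ½ · (460 - 66) · 1970 = 388090.
With the ceiling, producers sell 655 units at 197, so PS = ½ · (197 - 66) · 655 = 42902.5.
Change in producer surplus = 42902.5 - 388090 = -345187.5.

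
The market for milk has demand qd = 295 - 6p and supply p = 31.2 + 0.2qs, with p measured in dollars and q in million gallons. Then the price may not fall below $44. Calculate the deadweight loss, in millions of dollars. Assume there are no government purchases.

Rearranging supply gives qs = 5p - 156. In a free market, 295 - 6p = 5p - 156 gives the equilibrium p* = 41, q* = 49.
The floor of 44 is above the equilibrium price 41, so it binds.
At p = 44: qd = 295 - 6·44 = 31 and qs = 5·44 - 156 = 64.
Quantity traded falls to 31. At q = 31 the demand price is (295 - 31)/6 = 44 and the supply price is (156 + 31)/5 = 37.4.
Deadweight loss = ½ · (44 - 37.4) · (49 - 31) = ½ · 6.6 · 18 = 59.4.

59.4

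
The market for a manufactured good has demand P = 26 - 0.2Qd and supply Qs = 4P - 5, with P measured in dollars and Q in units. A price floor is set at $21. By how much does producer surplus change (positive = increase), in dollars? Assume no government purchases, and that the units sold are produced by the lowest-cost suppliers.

Rearranging demand gives Qd = 130 - 5P. In a free market, 130 - 5P = 4P - 5 gives the equilibrium P* = 15, Q* = 55.
The floor of 21 is above the equilibrium price 15, so it binds.
At P = 21: Qd = 130 - 5·21 = 25 and Qs = 4·21 - 5 = 79.
Producer surplus without the control is ½ · (15 - 1.25) · 55 = 378.125.
With the floor, 25 units are sold at 21. The supply price at Q = 25 is 7.5, so PS = ½ · [(21 - 1.25) + (21 - 7.5)] · 25 = 415.625.
Change in producer surplus = 415.625 - 378.125 = 37.5.

37.5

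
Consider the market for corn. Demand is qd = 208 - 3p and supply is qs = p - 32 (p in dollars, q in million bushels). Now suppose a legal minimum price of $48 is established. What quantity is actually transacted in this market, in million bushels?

28

Setting quantity demanded equal to quantity supplied, 208 - 3p = p - 32, gives p* = 60 and q* = 28.
The floor of 48 is below the equilibrium price 60, so it is not binding; the market clears at p* = 60, q* = 28.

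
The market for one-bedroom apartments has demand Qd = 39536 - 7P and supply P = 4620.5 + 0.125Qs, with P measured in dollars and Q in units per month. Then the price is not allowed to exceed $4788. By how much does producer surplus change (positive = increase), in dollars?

Rearranging supply gives Qs = 8P - 36964. Without the control the market clears where 39536 - 7P = 8P - 36964, i.e. P* = 5100 and Q* = 3836.
The ceiling of 4788 is below the equilibrium price 5100, so it binds.
At P = 4788: Qd = 39536 - 7·4788 = 6020 and Qs = 8·4788 - 36964 = 1340.
Producer surplus without the control is ½ · (5100 - 4620.5) · 3836 = 919681.
With the ceiling, producers sell 1340 units at 4788, so PS = ½ · (4788 - 4620.5) · 1340 = 112225.
Change in producer surplus = 112225 - 919681 = -807456.

-807456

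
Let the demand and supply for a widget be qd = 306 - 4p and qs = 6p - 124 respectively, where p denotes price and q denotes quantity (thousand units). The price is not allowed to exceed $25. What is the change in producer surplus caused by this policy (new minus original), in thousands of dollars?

-1440

Setting quantity demanded equal to quantity supplied, 306 - 4p = 6p - 124, gives p* = 43 and q* = 134.
The ceiling of 25 is below the equilibrium price 43, so it binds.
At p = 25: qd = 306 - 4·25 = 206 and qs = 6·25 - 124 = 26.
Producer surplus without the control is ½ · (43 - 62/3) · 134 = 4489/3.
With the ceiling, producers sell 26 units at 25, so PS = ½ · (25 - 62/3) · 26 = 169/3.
Change in producer surplus = 169/3 - 4489/3 = -1440.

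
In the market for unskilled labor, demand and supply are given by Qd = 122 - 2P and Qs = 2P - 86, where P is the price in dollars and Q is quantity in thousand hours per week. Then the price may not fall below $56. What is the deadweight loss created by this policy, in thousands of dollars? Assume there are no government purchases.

Without the control the market clears where 122 - 2P = 2P - 86, i.e. P* = 52 and Q* = 18.
Because the floor (56) lies above the market-clearing price, it is binding.
At P = 56: Qd = 122 - 2·56 = 10 and Qs = 2·56 - 86 = 26.
Quantity traded falls to 10. At Q = 10 the demand price is (122 - 10)/2 = 56 and the supply price is (86 + 10)/2 = 48.
Deadweight loss = ½ · (56 - 48) · (18 - 10) = ½ · 8 · 8 = 32.

32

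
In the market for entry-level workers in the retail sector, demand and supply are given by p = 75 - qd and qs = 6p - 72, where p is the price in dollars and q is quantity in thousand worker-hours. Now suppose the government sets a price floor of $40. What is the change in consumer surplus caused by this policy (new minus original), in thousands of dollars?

Rearranging demand gives qd = 75 - p. Setting quantity demanded equal to quantity supplied, 75 - p = 6p - 72, gives p* = 21 and q* = 54.
The floor of 40 is above the equilibrium price 21, so it binds.
At p = 40: qd = 75 - 40 = 35 and qs = 6·40 - 72 = 168.
Consumer surplus without the control is ½ · (75 - 21) · 54 = 1458.
With the floor, consumers buy 35 units at 40, so CS = ½ · (75 - 40) · 35 = 612.5.
Change in consumer surplus = 612.5 - 1458 = -845.5.

-845.5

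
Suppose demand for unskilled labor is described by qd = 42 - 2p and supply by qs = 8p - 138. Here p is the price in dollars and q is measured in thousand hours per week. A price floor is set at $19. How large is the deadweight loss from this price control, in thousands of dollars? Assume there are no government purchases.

1.25

In a free market, 42 - 2p = 8p - 138 gives the equilibrium p* = 18, q* = 6.
Since 19 > 18, the floor is binding.
At p = 19: qd = 42 - 2·19 = 4 and qs = 8·19 - 138 = 14.
Quantity traded falls to 4. At q = 4 the demand price is (42 - 4)/2 = 19 and the supply price is (138 + 4)/8 = 17.75.
Deadweight loss = ½ · (19 - 17.75) · (6 - 4) = ½ · 1.25 · 2 = 1.25.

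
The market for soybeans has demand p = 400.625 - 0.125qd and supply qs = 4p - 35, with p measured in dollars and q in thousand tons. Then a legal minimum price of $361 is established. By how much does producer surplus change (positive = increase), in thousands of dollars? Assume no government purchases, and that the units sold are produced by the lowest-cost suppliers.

Rearranging demand gives qd = 3205 - 8p. Without the control the market clears where 3205 - 8p = 4p - 35, i.e. p* = 270 and q* = 1045.
The floor of 361 is above the equilibrium price 270, so it binds.
At p = 361: qd = 3205 - 8·361 = 317 and qs = 4·361 - 35 = 1409.
Producer surplus without the control is ½ · (270 - 8.75) · 1045 = 136503.125.
With the floor, 317 units are sold at 361. The supply price at q = 317 is 88, so PS = ½ · [(361 - 8.75) + (361 - 88)] · 317 = 99102.125.
Change in producer surplus = 99102.125 - 136503.125 = -37401.

-37401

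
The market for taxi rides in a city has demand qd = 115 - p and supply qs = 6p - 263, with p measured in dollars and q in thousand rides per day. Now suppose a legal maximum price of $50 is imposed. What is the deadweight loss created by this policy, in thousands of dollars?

336

Equilibrium: 115 - p = 6p - 263, so 378 = 7p and p* = 54, q* = 61.
The ceiling of 50 is below the equilibrium price 54, so it binds.
At p = 50: qd = 115 - 50 = 65 and qs = 6·50 - 263 = 37.
Quantity traded falls to 37. At q = 37 the demand price is 115 - 37 = 78 and the supply price is (263 + 37)/6 = 50.
Deadweight loss = ½ · (78 - 50) · (61 - 37) = ½ · 28 · 24 = 336.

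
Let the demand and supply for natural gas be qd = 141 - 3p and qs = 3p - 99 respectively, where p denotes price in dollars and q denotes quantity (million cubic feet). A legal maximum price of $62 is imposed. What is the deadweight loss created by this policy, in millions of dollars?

0

Equilibrium: 141 - 3p = 3p - 99, so 240 = 6p and p* = 40, q* = 21.
The ceiling of 62 is above the equilibrium price 40, so it is not binding; the market clears at p* = 40, q* = 21.
Since the control does not bind, no trades are prevented and deadweight loss is zero.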